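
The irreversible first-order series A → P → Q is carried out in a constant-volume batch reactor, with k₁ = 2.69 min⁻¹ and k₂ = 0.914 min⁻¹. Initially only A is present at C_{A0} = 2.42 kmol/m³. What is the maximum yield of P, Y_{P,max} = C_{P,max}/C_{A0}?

0.574

At the optimum, C_{P,max}/C_{A0} = (k₁/k₂)^[k₂/(k₂−k₁)].
= (2.69/0.914)^(0.914/(0.914−2.69)) = (2.943)^(-0.5146) = 0.5738.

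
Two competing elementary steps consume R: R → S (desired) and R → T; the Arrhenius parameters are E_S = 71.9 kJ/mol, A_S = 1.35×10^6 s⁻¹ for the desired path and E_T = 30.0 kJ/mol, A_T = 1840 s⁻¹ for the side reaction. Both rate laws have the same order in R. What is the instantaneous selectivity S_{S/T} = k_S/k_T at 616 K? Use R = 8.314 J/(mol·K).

0.205

With equal orders, S_{S/T} = k_S/k_T = (A_S/A_T)·exp[(E_T−E_S)/(RT)].
(E_T−E_S)/(RT) = (30.0−71.9)×10³/(8.314×616) = -41900/5121 = -8.181.
k_S/k_T = (1.35×10^6/1840)·exp(-8.181) = 733.7 × 2.798×10^-4 = 0.205.
Since E_S > E_T, raising the temperature improves selectivity toward S.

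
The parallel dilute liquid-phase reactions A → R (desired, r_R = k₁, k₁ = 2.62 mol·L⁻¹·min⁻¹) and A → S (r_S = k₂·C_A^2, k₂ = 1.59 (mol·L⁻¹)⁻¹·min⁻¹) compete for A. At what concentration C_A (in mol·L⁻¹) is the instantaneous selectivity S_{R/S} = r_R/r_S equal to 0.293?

2.37 mol·L⁻¹

S_{R/S} = (k₁/k₂)·C_A^-2 ⇒ C_A = (S·k₂/k₁)^(-0.5).
= (0.293×1.59/2.62)^(-0.5) = (0.1778)^(-0.5) = 2.37 mol·L⁻¹.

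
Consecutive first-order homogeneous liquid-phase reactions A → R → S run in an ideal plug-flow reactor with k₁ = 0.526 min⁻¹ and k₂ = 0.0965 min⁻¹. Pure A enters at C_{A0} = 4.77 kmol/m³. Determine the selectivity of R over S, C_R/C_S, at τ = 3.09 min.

4.94

For first-order series with pure A initially, C_R(τ) = k₁C_{A0}/(k₂−k₁)·(e^(−k₁τ) − e^(−k₂τ)).
e^(−k₁τ) = e^(−0.526×3.09) = e^(−1.625) = 0.1968; e^(−k₂τ) = e^(−0.2982) = 0.7422.
C_R = 0.526×4.77/(0.0965−0.526) × (0.1968−0.7422) = (-5.842)×(-0.5453) = 3.186 kmol/m³.
C_A = C_{A0}e^(−k₁τ) = 0.9389 kmol/m³, so C_S = C_{A0}−C_A−C_R = 0.6454 kmol/m³; C_R/C_S = 4.94.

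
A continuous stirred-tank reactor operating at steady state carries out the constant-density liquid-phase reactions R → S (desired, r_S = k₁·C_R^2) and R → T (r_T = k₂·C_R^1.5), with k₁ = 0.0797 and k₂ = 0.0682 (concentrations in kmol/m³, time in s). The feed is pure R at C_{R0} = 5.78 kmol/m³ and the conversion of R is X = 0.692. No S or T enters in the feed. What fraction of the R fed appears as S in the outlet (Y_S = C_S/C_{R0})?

0.422

Exit C_R = C_{R0}(1−X) = 5.78×0.308 = 1.780 kmol/m³.
Rates in a CSTR are evaluated at the outlet concentration: r_S = 0.0797×1.780^2 = 0.2526, r_T = 0.0682×1.780^1.5 = 0.1620.
Fraction of consumed R going to S: r_S/(r_S+r_T) = 0.6093.
C_S = 0.6093·C_{R0}·X = 0.6093×5.78×0.692 = 2.44 kmol/m³; Y_S = C_S/C_{R0} = 0.422.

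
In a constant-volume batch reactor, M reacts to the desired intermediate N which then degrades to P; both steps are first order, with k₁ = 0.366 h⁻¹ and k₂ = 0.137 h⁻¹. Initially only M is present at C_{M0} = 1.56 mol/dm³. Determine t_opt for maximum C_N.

4.29 h

Setting dC_N/dt = 0 gives t_opt = ln(k₂/k₁)/(k₂−k₁).
= ln(0.137/0.366)/(0.137−0.366) = ln(0.3743)/-0.2290 = -0.9827/-0.2290 = 4.29 h.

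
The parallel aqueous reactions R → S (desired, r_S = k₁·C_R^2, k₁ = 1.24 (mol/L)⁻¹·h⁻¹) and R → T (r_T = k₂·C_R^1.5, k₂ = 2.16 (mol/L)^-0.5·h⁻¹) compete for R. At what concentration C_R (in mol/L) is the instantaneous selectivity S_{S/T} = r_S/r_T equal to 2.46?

S_{S/T} = (k₁/k₂)·C_R^0.5 ⇒ C_R = (S·k₂/k₁)^(2).
= (2.46×2.16/1.24)^(2) = (4.285)^(2) = 18.4 mol/L.

18.4 mol/L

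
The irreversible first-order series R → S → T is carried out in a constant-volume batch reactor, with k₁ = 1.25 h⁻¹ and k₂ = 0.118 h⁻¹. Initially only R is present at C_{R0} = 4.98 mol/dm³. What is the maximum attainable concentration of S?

3.89 mol/dm³

For a first-order series the maximum intermediate yield is C_{S,max}/C_{R0} = (k₁/k₂)^[k₂/(k₂−k₁)].
= (1.25/0.118)^(0.118/(0.118−1.25)) = (10.59)^(-0.1042) = 0.7819.
C_{S,max} = 0.7819×4.98 = 3.89 mol/dm³.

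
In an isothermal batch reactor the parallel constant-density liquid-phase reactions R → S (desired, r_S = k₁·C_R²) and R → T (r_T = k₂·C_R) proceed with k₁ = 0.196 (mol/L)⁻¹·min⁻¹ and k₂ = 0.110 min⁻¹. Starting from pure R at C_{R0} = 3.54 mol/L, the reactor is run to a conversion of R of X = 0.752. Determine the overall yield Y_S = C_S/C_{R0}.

C_R = C_{R0}(1−X) = 0.8779 mol/L.
Along a PFR/batch, dC_T/dC_R = −r_T/(r_S+r_T) = −k₂/(k₂+k₁·C_R).
Integrating from C_{R0} to C_R: C_T = (0.110/0.196)·ln[(0.110+0.196·3.54)/(0.110+0.196·0.878)] = 0.5612·ln(0.8038/0.2821) = 0.5877 mol/L.
Then C_S = (C_{R0}−C_R) − C_T = 2.662 − 0.5877 = 2.074 mol/L.
Y_S = C_S/C_{R0} = 2.074/3.54 = 0.586.

0.586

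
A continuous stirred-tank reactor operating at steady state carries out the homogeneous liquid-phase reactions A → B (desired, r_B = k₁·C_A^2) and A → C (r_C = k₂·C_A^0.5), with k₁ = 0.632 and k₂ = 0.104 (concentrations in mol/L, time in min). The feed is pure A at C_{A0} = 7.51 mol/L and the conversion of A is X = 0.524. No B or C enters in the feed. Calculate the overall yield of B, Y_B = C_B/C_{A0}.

Exit C_A = C_{A0}(1−X) = 7.51×0.476 = 3.575 mol/L.
A CSTR operates uniformly at the exit composition, giving r_B = 8.076 and r_C = 0.1966 (each k·C_A^n at C_A = 3.575).
Fraction of consumed A going to B: r_B/(r_B+r_C) = 0.9762.
C_B = 0.9762·C_{A0}·X = 0.9762×7.51×0.524 = 3.84 mol/L; Y_B = C_B/C_{A0} = 0.512.

0.512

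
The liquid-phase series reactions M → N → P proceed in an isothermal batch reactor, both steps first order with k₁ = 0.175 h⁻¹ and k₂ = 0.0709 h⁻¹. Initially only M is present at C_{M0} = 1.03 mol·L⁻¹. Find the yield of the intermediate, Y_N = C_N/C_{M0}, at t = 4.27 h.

0.446

Solving the coupled first-order balances gives C_N(t) = [k₁/(k₂−k₁)]·C_{M0}·(e^(−k₁t) − e^(−k₂t)).
e^(−k₁t) = e^(−0.175×4.27) = e^(−0.7472) = 0.4737; e^(−k₂t) = e^(−0.3027) = 0.7388.
C_N = 0.175×1.03/(0.0709−0.175) × (0.4737−0.7388) = (-1.732)×(-0.2651) = 0.4591 mol·L⁻¹.
Y_N = C_N/C_{M0} = 0.4591/1.03 = 0.446.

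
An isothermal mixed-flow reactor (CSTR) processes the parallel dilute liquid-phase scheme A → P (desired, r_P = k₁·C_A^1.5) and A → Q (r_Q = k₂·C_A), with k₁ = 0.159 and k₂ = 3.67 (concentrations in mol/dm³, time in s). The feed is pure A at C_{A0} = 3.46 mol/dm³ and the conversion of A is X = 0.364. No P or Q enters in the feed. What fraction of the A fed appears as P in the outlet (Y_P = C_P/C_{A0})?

Exit C_A = C_{A0}(1−X) = 3.46×0.636 = 2.201 mol/dm³.
Rates in a CSTR are evaluated at the outlet concentration: r_P = 0.159×2.201^1.5 = 0.5190, r_Q = 3.67×2.201 = 8.076.
Fraction of consumed A going to P: r_P/(r_P+r_Q) = 0.06039.
C_P = 0.06039·C_{A0}·X = 0.06039×3.46×0.364 = 0.0761 mol/dm³; Y_P = C_P/C_{A0} = 0.0220.

0.0220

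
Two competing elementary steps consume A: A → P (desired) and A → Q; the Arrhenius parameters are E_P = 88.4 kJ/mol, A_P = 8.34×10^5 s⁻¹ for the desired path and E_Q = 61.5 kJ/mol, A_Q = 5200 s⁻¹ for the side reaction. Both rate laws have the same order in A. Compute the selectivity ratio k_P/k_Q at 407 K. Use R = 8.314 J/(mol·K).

With equal orders, S_{P/Q} = k_P/k_Q = (A_P/A_Q)·exp[(E_Q−E_P)/(RT)].
(E_Q−E_P)/(RT) = (61.5−88.4)×10³/(8.314×407) = -26900/3384 = -7.950.
k_P/k_Q = (8.34×10^5/5200)·exp(-7.950) = 160.4 × 3.528×10^-4 = 0.0566.
Since E_P > E_Q, raising the temperature improves selectivity toward P.

0.0566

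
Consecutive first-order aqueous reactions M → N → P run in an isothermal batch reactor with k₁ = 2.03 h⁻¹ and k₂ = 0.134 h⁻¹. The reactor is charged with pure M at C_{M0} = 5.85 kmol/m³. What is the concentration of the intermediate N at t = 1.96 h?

For first-order series with pure M initially, C_N(t) = k₁C_{M0}/(k₂−k₁)·(e^(−k₁t) − e^(−k₂t)).
e^(−k₁t) = e^(−2.03×1.96) = e^(−3.979) = 0.01871; e^(−k₂t) = e^(−0.2626) = 0.7690.
C_N = 2.03×5.85/(0.134−2.03) × (0.01871−0.7690) = (-6.263)×(-0.7503) = 4.700 kmol/m³.

4.70 kmol/m³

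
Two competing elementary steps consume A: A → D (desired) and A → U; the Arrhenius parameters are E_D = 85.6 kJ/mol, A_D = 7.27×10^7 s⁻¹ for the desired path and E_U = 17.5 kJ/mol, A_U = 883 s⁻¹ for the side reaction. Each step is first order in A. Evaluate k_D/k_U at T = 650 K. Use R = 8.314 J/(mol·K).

Since both paths have the same order in A, the concentration cancels and S_{D/U} = k_D/k_U = (A_D/A_U)·exp[(E_U−E_D)/(RT)].
(E_U−E_D)/(RT) = (17.5−85.6)×10³/(8.314×650) = -68100/5404 = -12.60.
k_D/k_U = (7.27×10^7/883)·exp(-12.60) = 82333 × 3.367×10^-6 = 0.277.
Since E_D > E_U, raising the temperature improves selectivity toward D.

0.277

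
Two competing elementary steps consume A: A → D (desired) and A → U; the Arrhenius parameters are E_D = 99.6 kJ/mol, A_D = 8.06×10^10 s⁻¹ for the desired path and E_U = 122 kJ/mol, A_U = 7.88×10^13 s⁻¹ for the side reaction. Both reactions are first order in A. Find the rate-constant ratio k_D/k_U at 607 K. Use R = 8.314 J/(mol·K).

0.0866

With equal orders, S_{D/U} = k_D/k_U = (A_D/A_U)·exp[(E_U−E_D)/(RT)].
(E_U−E_D)/(RT) = (122−99.6)×10³/(8.314×607) = 22400/5047 = 4.439.
k_D/k_U = (8.06×10^10/7.88×10^13)·exp(4.439) = 0.001023 × 84.66 = 0.0866.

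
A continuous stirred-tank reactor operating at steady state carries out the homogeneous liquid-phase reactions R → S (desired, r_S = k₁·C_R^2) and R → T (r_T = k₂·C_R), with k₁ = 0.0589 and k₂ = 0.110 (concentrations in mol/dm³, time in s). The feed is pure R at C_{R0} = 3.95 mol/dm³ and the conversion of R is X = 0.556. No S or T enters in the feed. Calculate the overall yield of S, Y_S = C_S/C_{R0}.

Exit C_R = C_{R0}(1−X) = 3.95×0.444 = 1.754 mol/dm³.
A CSTR operates uniformly at the exit composition, giving r_S = 0.1812 and r_T = 0.1929 (each k·C_R^n at C_R = 1.754).
Fraction of consumed R going to S: r_S/(r_S+r_T) = 0.4843.
C_S = 0.4843·C_{R0}·X = 0.4843×3.95×0.556 = 1.06 mol/dm³; Y_S = C_S/C_{R0} = 0.269.

0.269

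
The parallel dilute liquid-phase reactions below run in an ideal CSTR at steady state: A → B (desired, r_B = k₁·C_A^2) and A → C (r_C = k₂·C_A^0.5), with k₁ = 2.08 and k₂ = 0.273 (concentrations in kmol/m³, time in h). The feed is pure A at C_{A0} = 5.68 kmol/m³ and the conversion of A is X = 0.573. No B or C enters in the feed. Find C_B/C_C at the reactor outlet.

28.8

Exit C_A = C_{A0}(1−X) = 5.68×0.427 = 2.425 kmol/m³.
In a CSTR the entire volume is at exit conditions, so r_B = 2.08×2.425^2 = 12.24 and r_C = 0.273×2.425^0.5 = 0.4252.
Overall selectivity = C_B/C_C = r_Bτ/(r_Cτ) = r_B/r_C = 28.8.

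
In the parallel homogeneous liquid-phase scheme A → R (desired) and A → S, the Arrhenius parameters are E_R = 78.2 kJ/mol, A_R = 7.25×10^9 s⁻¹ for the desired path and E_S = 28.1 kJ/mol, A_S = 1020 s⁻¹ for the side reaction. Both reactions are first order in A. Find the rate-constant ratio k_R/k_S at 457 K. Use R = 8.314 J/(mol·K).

k_R/k_S = (A_R/A_S)·exp[−(E_R−E_S)/(RT)] = (A_R/A_S)·exp[(E_S−E_R)/(RT)].
(E_S−E_R)/(RT) = (28.1−78.2)×10³/(8.314×457) = -50100/3799 = -13.19.
k_R/k_S = (7.25×10^9/1020)·exp(-13.19) = 7.108×10^6 × 1.877×10^-6 = 13.3.

13.3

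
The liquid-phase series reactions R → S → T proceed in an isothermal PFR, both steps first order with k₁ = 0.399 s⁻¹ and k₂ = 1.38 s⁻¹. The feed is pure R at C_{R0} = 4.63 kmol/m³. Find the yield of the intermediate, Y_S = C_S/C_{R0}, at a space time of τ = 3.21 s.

The intermediate concentration in a first-order A→B→C sequence is C_S = k₁C_{R0}(e^(−k₁τ) − e^(−k₂τ))/(k₂−k₁).
e^(−k₁τ) = e^(−0.399×3.21) = e^(−1.281) = 0.2778; e^(−k₂τ) = e^(−4.430) = 0.01192.
C_S = 0.399×4.63/(1.38−0.399) × (0.2778−0.01192) = 1.883×0.2659 = 0.5007 kmol/m³.
Y_S = C_S/C_{R0} = 0.5007/4.63 = 0.108.

0.108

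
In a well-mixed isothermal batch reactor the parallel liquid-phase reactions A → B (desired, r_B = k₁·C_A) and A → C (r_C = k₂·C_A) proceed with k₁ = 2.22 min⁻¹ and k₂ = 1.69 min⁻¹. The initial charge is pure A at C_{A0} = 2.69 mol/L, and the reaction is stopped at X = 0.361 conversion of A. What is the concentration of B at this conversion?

0.551 mol/L

C_A = C_{A0}(1−X) = 1.719 mol/L.
Both paths are first order in A, so the instantaneous fraction to B is constant: dC_B/d(−C_A) = k₁/(k₁+k₂) = 0.5678.
C_B = 0.5678·(C_{A0}−C_A) = 0.5678×0.9711 = 0.551 mol/L.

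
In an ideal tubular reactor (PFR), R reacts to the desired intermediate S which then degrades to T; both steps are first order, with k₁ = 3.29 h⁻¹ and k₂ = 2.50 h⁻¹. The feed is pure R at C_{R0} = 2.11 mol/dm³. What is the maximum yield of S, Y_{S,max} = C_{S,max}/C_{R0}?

Evaluating C_S at τ_opt = ln(k₂/k₁)/(k₂−k₁) gives C_{S,max}/C_{R0} = (k₁/k₂)^[k₂/(k₂−k₁)].
= (3.29/2.50)^(2.50/(2.50−3.29)) = (1.316)^(-3.165) = 0.4194.

0.419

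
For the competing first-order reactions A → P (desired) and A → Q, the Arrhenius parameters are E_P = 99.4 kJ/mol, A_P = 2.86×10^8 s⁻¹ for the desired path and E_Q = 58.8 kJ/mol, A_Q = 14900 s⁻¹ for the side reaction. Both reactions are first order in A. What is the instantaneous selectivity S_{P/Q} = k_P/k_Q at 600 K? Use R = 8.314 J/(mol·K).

Since both paths have the same order in A, the concentration cancels and S_{P/Q} = k_P/k_Q = (A_P/A_Q)·exp[(E_Q−E_P)/(RT)].
(E_Q−E_P)/(RT) = (58.8−99.4)×10³/(8.314×600) = -40600/4988 = -8.139.
k_P/k_Q = (2.86×10^8/14900)·exp(-8.139) = 19195 × 2.920×10^-4 = 5.60.
Since E_P > E_Q, raising the temperature improves selectivity toward P.

5.60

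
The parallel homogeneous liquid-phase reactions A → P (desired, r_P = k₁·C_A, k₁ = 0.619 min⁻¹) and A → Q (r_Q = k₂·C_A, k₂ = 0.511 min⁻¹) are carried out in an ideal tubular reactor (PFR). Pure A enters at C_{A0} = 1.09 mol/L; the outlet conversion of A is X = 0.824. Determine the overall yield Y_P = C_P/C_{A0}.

0.451

C_A = C_{A0}(1−X) = 0.1918 mol/L.
Both paths are first order in A, so the instantaneous fraction to P is constant: dC_P/d(−C_A) = k₁/(k₁+k₂) = 0.5478.
C_P = 0.5478·(C_{A0}−C_A) = 0.5478×0.8982 = 0.492 mol/L.
Y_P = C_P/C_{A0} = 0.4920/1.09 = 0.451.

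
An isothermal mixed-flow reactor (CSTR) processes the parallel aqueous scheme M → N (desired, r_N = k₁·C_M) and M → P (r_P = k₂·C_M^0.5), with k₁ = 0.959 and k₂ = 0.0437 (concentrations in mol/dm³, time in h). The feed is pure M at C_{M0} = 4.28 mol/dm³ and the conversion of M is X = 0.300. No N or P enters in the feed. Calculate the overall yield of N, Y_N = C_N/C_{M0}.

Exit C_M = C_{M0}(1−X) = 4.28×0.700 = 2.996 mol/dm³.
A CSTR operates uniformly at the exit composition, giving r_N = 2.873 and r_P = 0.07564 (each k·C_M^n at C_M = 2.996).
Fraction of consumed M going to N: r_N/(r_N+r_P) = 0.9743.
C_N = 0.9743·C_{M0}·X = 0.9743×4.28×0.300 = 1.25 mol/dm³; Y_N = C_N/C_{M0} = 0.292.

0.292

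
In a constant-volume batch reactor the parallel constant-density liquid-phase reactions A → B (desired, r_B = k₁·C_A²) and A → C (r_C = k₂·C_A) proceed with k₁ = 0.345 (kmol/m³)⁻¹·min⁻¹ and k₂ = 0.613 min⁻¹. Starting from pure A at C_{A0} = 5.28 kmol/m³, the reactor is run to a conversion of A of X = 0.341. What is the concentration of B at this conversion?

1.28 kmol/m³

C_A = C_{A0}(1−X) = 3.480 kmol/m³.
Along a PFR/batch, dC_C/dC_A = −r_C/(r_B+r_C) = −k₂/(k₂+k₁·C_A).
Integrating from C_{A0} to C_A: C_C = (0.613/0.345)·ln[(0.613+0.345·5.28)/(0.613+0.345·3.48)] = 1.777·ln(2.435/1.813) = 0.5234 kmol/m³.
Then C_B = (C_{A0}−C_A) − C_C = 1.800 − 0.5234 = 1.277 kmol/m³.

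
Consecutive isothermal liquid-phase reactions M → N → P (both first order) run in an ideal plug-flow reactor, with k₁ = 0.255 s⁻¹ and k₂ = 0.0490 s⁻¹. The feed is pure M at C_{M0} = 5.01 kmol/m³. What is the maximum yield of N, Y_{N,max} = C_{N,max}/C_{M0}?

0.675

For a first-order series the maximum intermediate yield is C_{N,max}/C_{M0} = (k₁/k₂)^[k₂/(k₂−k₁)].
= (0.255/0.0490)^(0.0490/(0.0490−0.255)) = (5.204)^(-0.2379) = 0.6755.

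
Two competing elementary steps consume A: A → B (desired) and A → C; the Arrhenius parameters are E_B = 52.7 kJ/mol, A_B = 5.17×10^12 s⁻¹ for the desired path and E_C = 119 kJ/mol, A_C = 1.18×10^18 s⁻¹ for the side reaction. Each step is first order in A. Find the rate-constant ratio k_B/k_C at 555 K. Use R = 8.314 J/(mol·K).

7.62

Since both paths have the same order in A, the concentration cancels and S_{B/C} = k_B/k_C = (A_B/A_C)·exp[(E_C−E_B)/(RT)].
(E_C−E_B)/(RT) = (119−52.7)×10³/(8.314×555) = 66300/4614 = 14.37.
k_B/k_C = (5.17×10^12/1.18×10^18)·exp(14.37) = 4.381×10^-6 × 1.738×10^6 = 7.62.
Since E_B < E_C, lowering the temperature improves selectivity toward B.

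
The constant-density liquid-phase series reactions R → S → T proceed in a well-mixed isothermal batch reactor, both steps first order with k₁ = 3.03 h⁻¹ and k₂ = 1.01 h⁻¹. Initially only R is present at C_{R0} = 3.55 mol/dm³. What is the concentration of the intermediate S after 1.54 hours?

1.07 mol/dm³

Solving the coupled first-order balances gives C_S(t) = [k₁/(k₂−k₁)]·C_{R0}·(e^(−k₁t) − e^(−k₂t)).
e^(−k₁t) = e^(−3.03×1.54) = e^(−4.666) = 0.009408; e^(−k₂t) = e^(−1.555) = 0.2111.
C_S = 3.03×3.55/(1.01−3.03) × (0.009408−0.2111) = (-5.325)×(-0.2017) = 1.074 mol/dm³.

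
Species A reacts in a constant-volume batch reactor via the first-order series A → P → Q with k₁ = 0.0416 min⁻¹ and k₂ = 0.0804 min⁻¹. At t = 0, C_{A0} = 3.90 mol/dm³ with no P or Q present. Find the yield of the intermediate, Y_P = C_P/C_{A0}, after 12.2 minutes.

0.243

Solving the coupled first-order balances gives C_P(t) = [k₁/(k₂−k₁)]·C_{A0}·(e^(−k₁t) − e^(−k₂t)).
e^(−k₁t) = e^(−0.0416×12.2) = e^(−0.5075) = 0.6020; e^(−k₂t) = e^(−0.9809) = 0.3750.
C_P = 0.0416×3.90/(0.0804−0.0416) × (0.6020−0.3750) = 4.181×0.2270 = 0.9492 mol/dm³.
Y_P = C_P/C_{A0} = 0.9492/3.90 = 0.243.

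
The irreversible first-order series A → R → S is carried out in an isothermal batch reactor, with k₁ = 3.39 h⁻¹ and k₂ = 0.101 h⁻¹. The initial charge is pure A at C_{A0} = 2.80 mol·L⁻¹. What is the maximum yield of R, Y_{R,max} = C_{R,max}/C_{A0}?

0.898

For a first-order series the maximum intermediate yield is C_{R,max}/C_{A0} = (k₁/k₂)^[k₂/(k₂−k₁)].
= (3.39/0.101)^(0.101/(0.101−3.39)) = (33.56)^(-0.03071) = 0.8977.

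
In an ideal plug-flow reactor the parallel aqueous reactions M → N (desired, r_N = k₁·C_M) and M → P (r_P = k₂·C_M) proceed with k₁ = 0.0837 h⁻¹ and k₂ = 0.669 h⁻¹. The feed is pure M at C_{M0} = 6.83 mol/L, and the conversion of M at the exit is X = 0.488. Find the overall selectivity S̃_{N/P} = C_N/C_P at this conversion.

0.125

C_M = C_{M0}(1−X) = 3.497 mol/L.
Both paths are first order in M, so the instantaneous fraction to N is constant: dC_N/d(−C_M) = k₁/(k₁+k₂) = 0.1112.
C_N = 0.1112·(C_{M0}−C_M) = 0.1112×3.333 = 0.371 mol/L.
C_P = (C_{M0}−C_M)−C_N = 2.962 mol/L; S̃_{N/P} = 0.3706/2.962 = 0.125.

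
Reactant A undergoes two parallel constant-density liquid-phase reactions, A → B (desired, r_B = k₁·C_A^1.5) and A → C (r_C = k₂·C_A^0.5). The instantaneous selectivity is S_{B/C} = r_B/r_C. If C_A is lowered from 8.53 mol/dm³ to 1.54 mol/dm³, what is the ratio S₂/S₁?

0.181

S_{B/C} = (k₁/k₂)·C_A, so S₂/S₁ = (C_{A,2}/C_{A,1}).
= 1.54/8.53 = 0.181.
Selectivity toward B falls as C_A falls — high-concentration operation is favoured.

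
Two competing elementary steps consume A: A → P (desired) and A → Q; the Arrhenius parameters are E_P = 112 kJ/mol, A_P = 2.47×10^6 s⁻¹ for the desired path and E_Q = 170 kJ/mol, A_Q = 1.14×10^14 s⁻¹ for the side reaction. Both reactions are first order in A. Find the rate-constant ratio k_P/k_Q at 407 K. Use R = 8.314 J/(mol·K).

0.602

With equal orders, S_{P/Q} = k_P/k_Q = (A_P/A_Q)·exp[(E_Q−E_P)/(RT)].
(E_Q−E_P)/(RT) = (170−112)×10³/(8.314×407) = 58000/3384 = 17.14.
k_P/k_Q = (2.47×10^6/1.14×10^14)·exp(17.14) = 2.167×10^-8 × 2.780×10^7 = 0.602.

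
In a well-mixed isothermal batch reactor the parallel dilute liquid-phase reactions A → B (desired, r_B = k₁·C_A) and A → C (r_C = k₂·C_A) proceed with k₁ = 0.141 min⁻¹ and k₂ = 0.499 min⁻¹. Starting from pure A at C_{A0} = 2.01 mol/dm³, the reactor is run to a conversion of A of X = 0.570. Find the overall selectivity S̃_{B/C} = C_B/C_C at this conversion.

C_A = C_{A0}(1−X) = 0.8643 mol/dm³.
Both paths are first order in A, so the instantaneous fraction to B is constant: dC_B/d(−C_A) = k₁/(k₁+k₂) = 0.2203.
C_B = 0.2203·(C_{A0}−C_A) = 0.2203×1.146 = 0.252 mol/dm³.
C_C = (C_{A0}−C_A)−C_B = 0.8933 mol/dm³; S̃_{B/C} = 0.2524/0.8933 = 0.283.

0.283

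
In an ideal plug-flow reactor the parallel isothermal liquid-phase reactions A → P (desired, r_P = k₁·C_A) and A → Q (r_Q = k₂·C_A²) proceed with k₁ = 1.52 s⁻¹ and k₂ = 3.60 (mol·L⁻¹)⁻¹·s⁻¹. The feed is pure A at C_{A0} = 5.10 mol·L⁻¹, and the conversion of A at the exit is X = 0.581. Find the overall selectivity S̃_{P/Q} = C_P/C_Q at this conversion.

C_A = C_{A0}(1−X) = 2.137 mol·L⁻¹.
Along a PFR/batch, dC_P/dC_A = −r_P/(r_P+r_Q) = −k₁/(k₁+k₂·C_A).
Integrating from C_{A0} to C_A: C_P = (1.52/3.60)·ln[(1.52+3.60·5.10)/(1.52+3.60·2.14)] = 0.4222·ln(19.88/9.213) = 0.3247 mol·L⁻¹.
C_Q = (C_{A0}−C_A)−C_P = 2.638 mol·L⁻¹; S̃_{P/Q} = 0.3247/2.638 = 0.123.

0.123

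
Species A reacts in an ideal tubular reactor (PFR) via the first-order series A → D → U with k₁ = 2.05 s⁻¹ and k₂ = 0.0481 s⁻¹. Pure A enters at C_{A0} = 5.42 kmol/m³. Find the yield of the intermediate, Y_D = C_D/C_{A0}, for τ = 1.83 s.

For first-order series with pure A initially, C_D(τ) = k₁C_{A0}/(k₂−k₁)·(e^(−k₁τ) − e^(−k₂τ)).
e^(−k₁τ) = e^(−2.05×1.83) = e^(−3.751) = 0.02348; e^(−k₂τ) = e^(−0.08802) = 0.9157.
C_D = 2.05×5.42/(0.0481−2.05) × (0.02348−0.9157) = (-5.550)×(-0.8923) = 4.952 kmol/m³.
Y_D = C_D/C_{A0} = 4.952/5.42 = 0.914.

0.914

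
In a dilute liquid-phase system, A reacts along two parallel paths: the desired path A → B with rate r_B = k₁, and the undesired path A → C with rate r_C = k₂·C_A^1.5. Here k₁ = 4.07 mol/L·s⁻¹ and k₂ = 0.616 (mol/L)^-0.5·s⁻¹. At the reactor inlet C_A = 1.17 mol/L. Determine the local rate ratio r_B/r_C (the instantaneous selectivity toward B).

5.22

S_{B/C} = r_B/r_C = (k₁)/(k₂·C_A^1.5) = (k₁/k₂)·C_A^-1.5.
= (4.07) / (0.616×1.170^1.5) = 4.070/0.7796 = 5.22.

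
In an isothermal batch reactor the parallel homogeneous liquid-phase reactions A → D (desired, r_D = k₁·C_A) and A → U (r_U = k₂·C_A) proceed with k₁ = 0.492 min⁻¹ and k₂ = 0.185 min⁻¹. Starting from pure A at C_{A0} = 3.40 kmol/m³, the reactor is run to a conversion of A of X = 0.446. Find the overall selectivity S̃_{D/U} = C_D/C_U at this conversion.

2.66

C_A = C_{A0}(1−X) = 1.884 kmol/m³.
Both paths are first order in A, so the instantaneous fraction to D is constant: dC_D/d(−C_A) = k₁/(k₁+k₂) = 0.7267.
C_D = 0.7267·(C_{A0}−C_A) = 0.7267×1.516 = 1.10 kmol/m³.
C_U = (C_{A0}−C_A)−C_D = 0.4144 kmol/m³; S̃_{D/U} = 1.102/0.4144 = 2.66.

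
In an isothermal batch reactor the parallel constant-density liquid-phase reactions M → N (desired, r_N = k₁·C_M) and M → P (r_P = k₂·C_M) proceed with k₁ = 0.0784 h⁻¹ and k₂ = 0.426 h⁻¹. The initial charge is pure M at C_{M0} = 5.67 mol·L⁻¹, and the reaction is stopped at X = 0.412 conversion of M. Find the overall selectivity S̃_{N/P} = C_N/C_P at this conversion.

0.184

C_M = C_{M0}(1−X) = 3.334 mol·L⁻¹.
Both paths are first order in M, so the instantaneous fraction to N is constant: dC_N/d(−C_M) = k₁/(k₁+k₂) = 0.1554.
C_N = 0.1554·(C_{M0}−C_M) = 0.1554×2.336 = 0.363 mol·L⁻¹.
C_P = (C_{M0}−C_M)−C_N = 1.973 mol·L⁻¹; S̃_{N/P} = 0.3631/1.973 = 0.184.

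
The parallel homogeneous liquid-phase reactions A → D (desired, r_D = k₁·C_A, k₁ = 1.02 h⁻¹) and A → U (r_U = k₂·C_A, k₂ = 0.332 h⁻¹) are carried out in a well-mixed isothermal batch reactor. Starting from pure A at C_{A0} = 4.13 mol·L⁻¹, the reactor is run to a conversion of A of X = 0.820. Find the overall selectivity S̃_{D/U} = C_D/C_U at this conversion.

C_A = C_{A0}(1−X) = 0.7434 mol·L⁻¹.
Both paths are first order in A, so the instantaneous fraction to D is constant: dC_D/d(−C_A) = k₁/(k₁+k₂) = 0.7544.
C_D = 0.7544·(C_{A0}−C_A) = 0.7544×3.387 = 2.55 mol·L⁻¹.
C_U = (C_{A0}−C_A)−C_D = 0.8316 mol·L⁻¹; S̃_{D/U} = 2.555/0.8316 = 3.07.

3.07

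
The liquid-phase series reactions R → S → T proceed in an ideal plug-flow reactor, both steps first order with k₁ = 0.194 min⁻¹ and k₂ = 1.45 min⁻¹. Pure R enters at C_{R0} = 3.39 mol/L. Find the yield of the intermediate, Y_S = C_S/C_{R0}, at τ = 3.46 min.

0.0779

For first-order series with pure R initially, C_S(τ) = k₁C_{R0}/(k₂−k₁)·(e^(−k₁τ) − e^(−k₂τ)).
e^(−k₁τ) = e^(−0.194×3.46) = e^(−0.6712) = 0.5111; e^(−k₂τ) = e^(−5.017) = 0.006624.
C_S = 0.194×3.39/(1.45−0.194) × (0.5111−0.006624) = 0.5236×0.5045 = 0.2641 mol/L.
Y_S = C_S/C_{R0} = 0.2641/3.39 = 0.0779.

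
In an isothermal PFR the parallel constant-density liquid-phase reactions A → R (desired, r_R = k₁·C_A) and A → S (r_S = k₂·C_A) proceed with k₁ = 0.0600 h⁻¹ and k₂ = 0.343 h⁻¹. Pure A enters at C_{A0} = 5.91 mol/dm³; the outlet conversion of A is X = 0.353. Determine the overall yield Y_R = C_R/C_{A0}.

0.0526

C_A = C_{A0}(1−X) = 3.824 mol/dm³.
Both paths are first order in A, so the instantaneous fraction to R is constant: dC_R/d(−C_A) = k₁/(k₁+k₂) = 0.1489.
C_R = 0.1489·(C_{A0}−C_A) = 0.1489×2.086 = 0.311 mol/dm³.
Y_R = C_R/C_{A0} = 0.3106/5.91 = 0.0526.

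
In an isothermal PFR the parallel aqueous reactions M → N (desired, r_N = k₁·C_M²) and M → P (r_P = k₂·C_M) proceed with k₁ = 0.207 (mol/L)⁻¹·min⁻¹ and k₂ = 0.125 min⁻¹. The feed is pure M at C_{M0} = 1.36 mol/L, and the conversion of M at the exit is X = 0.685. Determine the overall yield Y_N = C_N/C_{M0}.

0.399

C_M = C_{M0}(1−X) = 0.4284 mol/L.
Along a PFR/batch, dC_P/dC_M = −r_P/(r_N+r_P) = −k₂/(k₂+k₁·C_M).
Integrating from C_{M0} to C_M: C_P = (0.125/0.207)·ln[(0.125+0.207·1.36)/(0.125+0.207·0.428)] = 0.6039·ln(0.4065/0.2137) = 0.3884 mol/L.
Then C_N = (C_{M0}−C_M) − C_P = 0.9316 − 0.3884 = 0.5432 mol/L.
Y_N = C_N/C_{M0} = 0.5432/1.36 = 0.399.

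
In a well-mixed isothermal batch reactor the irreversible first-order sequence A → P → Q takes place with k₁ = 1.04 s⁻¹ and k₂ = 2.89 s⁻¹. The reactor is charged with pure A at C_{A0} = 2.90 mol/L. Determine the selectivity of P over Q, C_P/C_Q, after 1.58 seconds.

The intermediate concentration in a first-order A→B→C sequence is C_P = k₁C_{A0}(e^(−k₁t) − e^(−k₂t))/(k₂−k₁).
e^(−k₁t) = e^(−1.04×1.58) = e^(−1.643) = 0.1934; e^(−k₂t) = e^(−4.566) = 0.01040.
C_P = 1.04×2.90/(2.89−1.04) × (0.1934−0.01040) = 1.630×0.1830 = 0.2983 mol/L.
C_A = C_{A0}e^(−k₁t) = 0.5607 mol/L, so C_Q = C_{A0}−C_A−C_P = 2.041 mol/L; C_P/C_Q = 0.146.

0.146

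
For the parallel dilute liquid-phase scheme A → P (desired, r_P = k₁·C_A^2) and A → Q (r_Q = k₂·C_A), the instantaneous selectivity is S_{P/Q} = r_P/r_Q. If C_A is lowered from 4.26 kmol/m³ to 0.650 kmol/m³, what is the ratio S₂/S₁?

0.153

S_{P/Q} = (k₁/k₂)·C_A, so S₂/S₁ = (C_{A,2}/C_{A,1}).
= 0.650/4.26 = 0.153.
Selectivity toward P falls as C_A falls — high-concentration operation is favoured.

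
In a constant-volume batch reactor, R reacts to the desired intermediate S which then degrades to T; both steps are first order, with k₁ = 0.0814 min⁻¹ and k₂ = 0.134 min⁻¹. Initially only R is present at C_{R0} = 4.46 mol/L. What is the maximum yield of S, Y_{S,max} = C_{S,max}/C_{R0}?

Evaluating C_S at t_opt = ln(k₂/k₁)/(k₂−k₁) gives C_{S,max}/C_{R0} = (k₁/k₂)^[k₂/(k₂−k₁)].
= (0.0814/0.134)^(0.134/(0.134−0.0814)) = (0.6075)^(2.548) = 0.2809.

0.281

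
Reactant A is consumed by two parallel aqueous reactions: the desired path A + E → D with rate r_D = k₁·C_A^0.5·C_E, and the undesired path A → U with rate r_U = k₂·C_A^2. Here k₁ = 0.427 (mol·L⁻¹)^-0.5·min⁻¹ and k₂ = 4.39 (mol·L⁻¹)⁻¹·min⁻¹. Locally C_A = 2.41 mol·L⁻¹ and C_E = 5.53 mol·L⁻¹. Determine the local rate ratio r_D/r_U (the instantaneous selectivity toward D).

0.144

S_{D/U} = r_D/r_U = (k₁·C_A^0.5·C_E)/(k₂·C_A^2) = (k₁/k₂)·C_A^-1.5·C_E.
= (0.427×2.410^0.5×5.530) / (4.39×2.410^2) = 3.666/25.50 = 0.144.
The undesired path is higher order in A, so low C_A (CSTR or dilute feed) favours D.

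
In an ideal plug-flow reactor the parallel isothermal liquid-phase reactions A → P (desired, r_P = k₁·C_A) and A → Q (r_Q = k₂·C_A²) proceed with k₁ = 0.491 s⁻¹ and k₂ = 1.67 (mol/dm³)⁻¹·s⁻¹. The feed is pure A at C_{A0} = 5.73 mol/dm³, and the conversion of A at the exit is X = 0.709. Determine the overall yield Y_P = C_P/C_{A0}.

C_A = C_{A0}(1−X) = 1.667 mol/dm³.
Along a PFR/batch, dC_P/dC_A = −r_P/(r_P+r_Q) = −k₁/(k₁+k₂·C_A).
Integrating from C_{A0} to C_A: C_P = (0.491/1.67)·ln[(0.491+1.67·5.73)/(0.491+1.67·1.67)] = 0.2940·ln(10.06/3.276) = 0.3299 mol/dm³.
Y_P = C_P/C_{A0} = 0.3299/5.73 = 0.0576.

0.0576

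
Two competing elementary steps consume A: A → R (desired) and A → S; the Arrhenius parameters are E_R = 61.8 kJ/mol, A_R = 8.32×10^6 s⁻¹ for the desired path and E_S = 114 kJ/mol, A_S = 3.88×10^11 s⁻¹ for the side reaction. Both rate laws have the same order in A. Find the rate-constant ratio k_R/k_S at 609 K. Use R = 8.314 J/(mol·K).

With equal orders, S_{R/S} = k_R/k_S = (A_R/A_S)·exp[(E_S−E_R)/(RT)].
(E_S−E_R)/(RT) = (114−61.8)×10³/(8.314×609) = 52200/5063 = 10.31.
k_R/k_S = (8.32×10^6/3.88×10^11)·exp(10.31) = 2.144×10^-5 × 30020 = 0.644.

0.644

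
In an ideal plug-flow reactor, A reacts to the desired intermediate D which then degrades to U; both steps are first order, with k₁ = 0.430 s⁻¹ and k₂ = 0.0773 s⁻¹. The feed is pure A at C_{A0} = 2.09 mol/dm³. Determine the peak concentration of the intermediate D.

1.43 mol/dm³

Evaluating C_D at τ_opt = ln(k₂/k₁)/(k₂−k₁) gives C_{D,max}/C_{A0} = (k₁/k₂)^[k₂/(k₂−k₁)].
= (0.430/0.0773)^(0.0773/(0.0773−0.430)) = (5.563)^(-0.2192) = 0.6865.
C_{D,max} = 0.6865×2.09 = 1.43 mol/dm³.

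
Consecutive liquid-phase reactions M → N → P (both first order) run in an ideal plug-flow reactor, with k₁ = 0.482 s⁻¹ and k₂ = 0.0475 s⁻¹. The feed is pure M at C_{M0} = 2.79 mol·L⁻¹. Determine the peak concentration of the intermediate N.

At the optimum, C_{N,max}/C_{M0} = (k₁/k₂)^[k₂/(k₂−k₁)].
= (0.482/0.0475)^(0.0475/(0.0475−0.482)) = (10.15)^(-0.1093) = 0.7762.
C_{N,max} = 0.7762×2.79 = 2.17 mol·L⁻¹.

2.17 mol·L⁻¹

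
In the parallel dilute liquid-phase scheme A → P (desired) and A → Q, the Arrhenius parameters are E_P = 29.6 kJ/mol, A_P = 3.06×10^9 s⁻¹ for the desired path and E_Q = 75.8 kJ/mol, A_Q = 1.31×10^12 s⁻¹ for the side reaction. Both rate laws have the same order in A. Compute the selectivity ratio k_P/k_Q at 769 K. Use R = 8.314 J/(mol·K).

3.21

k_P/k_Q = (A_P/A_Q)·exp[−(E_P−E_Q)/(RT)] = (A_P/A_Q)·exp[(E_Q−E_P)/(RT)].
(E_Q−E_P)/(RT) = (75.8−29.6)×10³/(8.314×769) = 46200/6393 = 7.226.
k_P/k_Q = (3.06×10^9/1.31×10^12)·exp(7.226) = 0.002336 × 1375 = 3.21.
Since E_P < E_Q, lowering the temperature improves selectivity toward P.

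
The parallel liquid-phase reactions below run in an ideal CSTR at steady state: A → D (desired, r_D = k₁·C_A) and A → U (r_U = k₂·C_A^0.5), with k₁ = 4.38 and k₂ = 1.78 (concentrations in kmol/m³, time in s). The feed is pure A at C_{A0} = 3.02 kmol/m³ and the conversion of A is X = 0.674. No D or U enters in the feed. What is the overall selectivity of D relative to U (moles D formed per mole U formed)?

2.44

Exit C_A = C_{A0}(1−X) = 3.02×0.326 = 0.9845 kmol/m³.
A CSTR operates uniformly at the exit composition, giving r_D = 4.312 and r_U = 1.766 (each k·C_A^n at C_A = 0.9845).
Overall selectivity = C_D/C_U = r_Dτ/(r_Uτ) = r_D/r_U = 2.44.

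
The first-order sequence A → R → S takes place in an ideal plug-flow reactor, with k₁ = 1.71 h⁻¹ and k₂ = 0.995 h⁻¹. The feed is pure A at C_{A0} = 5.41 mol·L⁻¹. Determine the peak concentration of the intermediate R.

2.55 mol·L⁻¹

At the optimum, C_{R,max}/C_{A0} = (k₁/k₂)^[k₂/(k₂−k₁)].
= (1.71/0.995)^(0.995/(0.995−1.71)) = (1.719)^(-1.392) = 0.4707.
C_{R,max} = 0.4707×5.41 = 2.55 mol·L⁻¹.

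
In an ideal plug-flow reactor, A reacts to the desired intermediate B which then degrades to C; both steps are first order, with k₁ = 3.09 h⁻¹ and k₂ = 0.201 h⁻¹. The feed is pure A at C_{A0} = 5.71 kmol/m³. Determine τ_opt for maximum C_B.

The intermediate peaks when r₁ = r₂, i.e. k₁e^(−k₁τ) = k₂e^(−k₂τ), giving τ_opt = ln(k₂/k₁)/(k₂−k₁).
= ln(0.201/3.09)/(0.201−3.09) = ln(0.06505)/-2.889 = -2.733/-2.889 = 0.946 h.

0.946 h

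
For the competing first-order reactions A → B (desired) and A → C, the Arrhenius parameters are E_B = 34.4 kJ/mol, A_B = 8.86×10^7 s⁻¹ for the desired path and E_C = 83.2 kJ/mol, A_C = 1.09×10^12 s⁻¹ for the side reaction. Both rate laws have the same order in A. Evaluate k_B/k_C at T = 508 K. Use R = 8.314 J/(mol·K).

Since both paths have the same order in A, the concentration cancels and S_{B/C} = k_B/k_C = (A_B/A_C)·exp[(E_C−E_B)/(RT)].
(E_C−E_B)/(RT) = (83.2−34.4)×10³/(8.314×508) = 48800/4224 = 11.55.
k_B/k_C = (8.86×10^7/1.09×10^12)·exp(11.55) = 8.128×10^-5 × 1.042×10^5 = 8.47.

8.47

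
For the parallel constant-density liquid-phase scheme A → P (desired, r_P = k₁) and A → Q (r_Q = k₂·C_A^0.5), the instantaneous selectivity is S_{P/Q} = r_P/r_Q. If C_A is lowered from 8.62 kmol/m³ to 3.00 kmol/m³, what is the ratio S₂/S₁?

1.70

S_{P/Q} = (k₁/k₂)·C_A^-0.5, so S₂/S₁ = (C_{A,2}/C_{A,1})^-0.5.
= (3.00/8.62)^(-0.5) = (0.3480)^(-0.5) = 1.70.
Selectivity toward P rises as C_A falls — low-concentration operation is favoured.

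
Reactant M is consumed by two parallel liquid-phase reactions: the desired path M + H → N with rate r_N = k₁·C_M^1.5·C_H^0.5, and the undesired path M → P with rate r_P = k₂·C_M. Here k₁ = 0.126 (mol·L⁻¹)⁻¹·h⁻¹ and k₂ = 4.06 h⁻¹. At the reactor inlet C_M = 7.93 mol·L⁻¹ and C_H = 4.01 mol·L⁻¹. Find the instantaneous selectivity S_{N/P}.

S_{N/P} = r_N/r_P = (k₁·C_M^1.5·C_H^0.5)/(k₂·C_M) = (k₁/k₂)·C_M^0.5·C_H^0.5.
= (0.126×7.930^1.5×4.010^0.5) / (4.06×7.930) = 5.634/32.20 = 0.175.

0.175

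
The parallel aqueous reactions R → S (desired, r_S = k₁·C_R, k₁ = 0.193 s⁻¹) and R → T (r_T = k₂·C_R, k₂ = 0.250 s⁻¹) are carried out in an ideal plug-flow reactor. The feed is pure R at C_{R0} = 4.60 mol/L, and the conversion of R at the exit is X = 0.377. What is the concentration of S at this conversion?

C_R = C_{R0}(1−X) = 2.866 mol/L.
Both paths are first order in R, so the instantaneous fraction to S is constant: dC_S/d(−C_R) = k₁/(k₁+k₂) = 0.4357.
C_S = 0.4357·(C_{R0}−C_R) = 0.4357×1.734 = 0.756 mol/L.

0.756 mol/L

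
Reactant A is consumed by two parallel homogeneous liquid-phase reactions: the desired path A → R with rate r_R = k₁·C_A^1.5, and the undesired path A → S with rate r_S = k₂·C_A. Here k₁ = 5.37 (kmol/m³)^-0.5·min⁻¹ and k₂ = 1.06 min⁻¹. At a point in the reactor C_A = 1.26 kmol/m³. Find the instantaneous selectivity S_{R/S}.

5.69

S_{R/S} = r_R/r_S = (k₁·C_A^1.5)/(k₂·C_A) = (k₁/k₂)·C_A^0.5.
= (5.37×1.260^1.5) / (1.06×1.260) = 7.595/1.336 = 5.69.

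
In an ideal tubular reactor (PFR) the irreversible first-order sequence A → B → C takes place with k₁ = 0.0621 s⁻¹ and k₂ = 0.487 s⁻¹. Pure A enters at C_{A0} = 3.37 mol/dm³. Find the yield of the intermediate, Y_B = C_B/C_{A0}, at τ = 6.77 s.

The intermediate concentration in a first-order A→B→C sequence is C_B = k₁C_{A0}(e^(−k₁τ) − e^(−k₂τ))/(k₂−k₁).
e^(−k₁τ) = e^(−0.0621×6.77) = e^(−0.4204) = 0.6568; e^(−k₂τ) = e^(−3.297) = 0.03699.
C_B = 0.0621×3.37/(0.487−0.0621) × (0.6568−0.03699) = 0.4925×0.6198 = 0.3053 mol/dm³.
Y_B = C_B/C_{A0} = 0.3053/3.37 = 0.0906.

0.0906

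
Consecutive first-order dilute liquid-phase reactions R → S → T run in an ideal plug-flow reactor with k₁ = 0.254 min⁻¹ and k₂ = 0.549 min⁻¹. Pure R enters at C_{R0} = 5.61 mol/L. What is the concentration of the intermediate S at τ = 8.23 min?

The intermediate concentration in a first-order A→B→C sequence is C_S = k₁C_{R0}(e^(−k₁τ) − e^(−k₂τ))/(k₂−k₁).
e^(−k₁τ) = e^(−0.254×8.23) = e^(−2.090) = 0.1236; e^(−k₂τ) = e^(−4.518) = 0.01091.
C_S = 0.254×5.61/(0.549−0.254) × (0.1236−0.01091) = 4.830×0.1127 = 0.5445 mol/L.

0.545 mol/L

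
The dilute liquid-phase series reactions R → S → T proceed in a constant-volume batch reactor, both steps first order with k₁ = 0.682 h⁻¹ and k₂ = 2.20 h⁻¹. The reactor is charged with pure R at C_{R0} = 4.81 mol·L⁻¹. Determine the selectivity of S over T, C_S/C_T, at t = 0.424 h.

1.75

The intermediate concentration in a first-order A→B→C sequence is C_S = k₁C_{R0}(e^(−k₁t) − e^(−k₂t))/(k₂−k₁).
e^(−k₁t) = e^(−0.682×0.424) = e^(−0.2892) = 0.7489; e^(−k₂t) = e^(−0.9328) = 0.3935.
C_S = 0.682×4.81/(2.20−0.682) × (0.7489−0.3935) = 2.161×0.3554 = 0.7681 mol·L⁻¹.
C_R = C_{R0}e^(−k₁t) = 3.602 mol·L⁻¹, so C_T = C_{R0}−C_R−C_S = 0.4398 mol·L⁻¹; C_S/C_T = 1.75.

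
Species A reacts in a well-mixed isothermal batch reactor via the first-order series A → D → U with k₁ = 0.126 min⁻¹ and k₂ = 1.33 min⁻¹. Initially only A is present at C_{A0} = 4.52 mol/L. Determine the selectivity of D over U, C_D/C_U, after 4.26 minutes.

Solving the coupled first-order balances gives C_D(t) = [k₁/(k₂−k₁)]·C_{A0}·(e^(−k₁t) − e^(−k₂t)).
e^(−k₁t) = e^(−0.126×4.26) = e^(−0.5368) = 0.5846; e^(−k₂t) = e^(−5.666) = 0.003462.
C_D = 0.126×4.52/(1.33−0.126) × (0.5846−0.003462) = 0.4730×0.5812 = 0.2749 mol/L.
C_A = C_{A0}e^(−k₁t) = 2.643 mol/L, so C_U = C_{A0}−C_A−C_D = 1.603 mol/L; C_D/C_U = 0.172.

0.172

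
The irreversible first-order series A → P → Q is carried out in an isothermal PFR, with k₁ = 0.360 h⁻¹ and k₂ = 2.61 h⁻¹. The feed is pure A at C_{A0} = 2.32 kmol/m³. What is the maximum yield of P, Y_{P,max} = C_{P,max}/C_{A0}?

0.100

For a first-order series the maximum intermediate yield is C_{P,max}/C_{A0} = (k₁/k₂)^[k₂/(k₂−k₁)].
= (0.360/2.61)^(2.61/(2.61−0.360)) = (0.1379)^(1.160) = 0.1005.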